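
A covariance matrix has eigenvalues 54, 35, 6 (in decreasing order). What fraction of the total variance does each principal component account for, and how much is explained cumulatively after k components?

Step 1 — total variance = trace(Sigma) = Σ λ_i = 54 + 35 + 6 = 95.

Step 2 — fraction explained by component i = λ_i / Σ λ:
  PC1: 54/95 = 0.5684
  PC2: 35/95 = 0.3684
  PC3: 6/95 = 0.0632

Step 3 — cumulative fraction after k components = (λ_1 + ... + λ_k) / Σ λ:
  k = 1: 54/95 = 0.5684
  k = 2: (54 + 35)/95 = 89/95 = 0.9368
  k = 3: (54 + 35 + 6)/95 = 95/95 = 1

Summary (fraction, with percent):

explained: PC1 0.5684 (56.84%), PC2 0.3684 (36.84%), PC3 0.0632 (6.32%);  cumulative: 0.5684, 0.9368, 1


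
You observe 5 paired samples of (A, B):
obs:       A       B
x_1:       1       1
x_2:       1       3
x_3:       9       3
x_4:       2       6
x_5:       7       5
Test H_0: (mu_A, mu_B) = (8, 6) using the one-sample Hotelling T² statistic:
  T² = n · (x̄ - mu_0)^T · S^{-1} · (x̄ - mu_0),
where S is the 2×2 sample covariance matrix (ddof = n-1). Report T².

Step 1 — sample mean vector:
  mean(A) = (1 + 1 + 9 + 2 + 7) / 5 = 20/5 = 4
  mean(B) = (1 + 3 + 3 + 6 + 5) / 5 = 18/5 = 3.6
  x̄ = (4, 3.6),  deviation x̄ - mu_0 = (4, 3.6) - (8, 6) = (-4, -2.4).

Step 2 — sample covariance matrix, S[i,j] = (1/(n-1)) · Σ_k (x_{k,i} - mean_i) · (x_{k,j} - mean_j), divisor n-1 = 4:
  S[A,A] = ((-3)·(-3) + (-3)·(-3) + (5)·(5) + (-2)·(-2) + (3)·(3)) / 4 = 56/4 = 14
  S[A,B] = ((-3)·(-2.6) + (-3)·(-0.6) + (5)·(-0.6) + (-2)·(2.4) + (3)·(1.4)) / 4 = 6/4 = 1.5
  S[B,B] = ((-2.6)·(-2.6) + (-0.6)·(-0.6) + (-0.6)·(-0.6) + (2.4)·(2.4) + (1.4)·(1.4)) / 4 = 15.2/4 = 3.8
  S = [[14, 1.5],
 [1.5, 3.8]].

Step 3 — invert S. det(S) = 14·3.8 - (1.5)² = 50.95.
  S^{-1} = (1/det) · [[d, -b], [-b, a]] = [[0.0746, -0.0294],
 [-0.0294, 0.2748]].

Step 4 — quadratic form (x̄ - mu_0)^T · S^{-1} · (x̄ - mu_0):
  S^{-1} · (x̄ - mu_0) = (-0.2277, -0.5417),
  (x̄ - mu_0)^T · [...] = (-4)·(-0.2277) + (-2.4)·(-0.5417) = 2.2108.

Step 5 — scale by n: T² = 5 · 2.2108 = 11.054.

T² ≈ 11.054


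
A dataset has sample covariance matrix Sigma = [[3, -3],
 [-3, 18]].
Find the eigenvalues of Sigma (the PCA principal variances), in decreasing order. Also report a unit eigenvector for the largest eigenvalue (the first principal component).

Step 1 — characteristic polynomial of 2×2 Sigma:
  det(Sigma - λI) = λ² - trace · λ + det = 0.
  trace = 3 + 18 = 21, det = 3·18 - (-3)² = 45.
Step 2 — discriminant:
  Δ = trace² - 4·det = 441 - 180 = 261.
Step 3 — eigenvalues:
  λ = (trace ± √Δ)/2 = (21 ± 16.1555)/2,
  λ_1 = 18.5777,  λ_2 = 2.4223.

Step 4 — unit eigenvector for λ_1: solve (Sigma - λ_1 I)v = 0. First row:
  (3 - 18.5777)·v_x + (-3)·v_y = 0, i.e. (-15.5777)·v_x + (-3)·v_y = 0,
  so v ∝ (b, λ_1 - a) = (-3, 15.5777); multiply by -1 so the first entry is positive: u = (3, -15.5777).
  ||u|| = √((3)² + (-15.5777)²) = √(251.6662) ≈ 15.864,
  v_1 = u/||u|| ≈ (0.1891, -0.982) (||v_1|| = 1).

λ_1 = 18.5777,  λ_2 = 2.4223;  v_1 ≈ (0.1891, -0.982)


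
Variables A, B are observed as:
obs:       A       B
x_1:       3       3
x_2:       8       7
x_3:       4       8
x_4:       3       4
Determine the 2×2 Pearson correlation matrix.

Step 1 — column means:
  mean(A) = (3 + 8 + 4 + 3) / 4 = 18/4 = 4.5
  mean(B) = (3 + 7 + 8 + 4) / 4 = 22/4 = 5.5

Step 2 — sample variances and covariances s[i,j] = (1/(n-1)) · Σ_k (x_{k,i} - mean_i) · (x_{k,j} - mean_j), with n-1 = 3:
  s[A,A] = ((-1.5)·(-1.5) + (3.5)·(3.5) + (-0.5)·(-0.5) + (-1.5)·(-1.5)) / 3 = 17/3 = 5.6667
  s[A,B] = ((-1.5)·(-2.5) + (3.5)·(1.5) + (-0.5)·(2.5) + (-1.5)·(-1.5)) / 3 = 10/3 = 3.3333
  s[B,B] = ((-2.5)·(-2.5) + (1.5)·(1.5) + (2.5)·(2.5) + (-1.5)·(-1.5)) / 3 = 17/3 = 5.6667
  Sample standard deviations s_i = √(s[i,i]):
  s(A) = √(5.6667) = 2.3805
  s(B) = √(5.6667) = 2.3805

Step 3 — r_{ij} = s_{ij} / (s_i · s_j):
  r[A,A] = 1 (diagonal).
  r[A,B] = 3.3333 / (2.3805 · 2.3805) = 3.3333 / 5.6667 = 0.5882
  r[B,B] = 1 (diagonal).

R is symmetric with unit diagonal. Assembling:

R = [[1, 0.5882],
 [0.5882, 1]]


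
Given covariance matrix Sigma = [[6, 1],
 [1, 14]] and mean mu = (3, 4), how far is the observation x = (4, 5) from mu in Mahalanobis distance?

Step 1 — centre the observation: (x - mu) = (1, 1).

Step 2 — invert Sigma. det(Sigma) = 6·14 - (1)² = 83.
  Sigma^{-1} = (1/det) · [[d, -b], [-b, a]] = [[0.1687, -0.012],
 [-0.012, 0.0723]].

Step 3 — form the quadratic (x - mu)^T · Sigma^{-1} · (x - mu):
  Sigma^{-1} · (x - mu) = (0.1566, 0.0602).
  (x - mu)^T · [Sigma^{-1} · (x - mu)] = (1)·(0.1566) + (1)·(0.0602) = 0.2169.

Step 4 — take square root: d = √(0.2169) ≈ 0.4657.

d(x, mu) = √(0.2169) ≈ 0.4657


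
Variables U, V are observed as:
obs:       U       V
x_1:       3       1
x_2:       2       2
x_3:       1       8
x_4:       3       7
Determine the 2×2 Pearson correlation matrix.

Step 1 — column means:
  mean(U) = (3 + 2 + 1 + 3) / 4 = 9/4 = 2.25
  mean(V) = (1 + 2 + 8 + 7) / 4 = 18/4 = 4.5

Step 2 — sample variances and covariances s[i,j] = (1/(n-1)) · Σ_k (x_{k,i} - mean_i) · (x_{k,j} - mean_j), with n-1 = 3:
  s[U,U] = ((0.75)·(0.75) + (-0.25)·(-0.25) + (-1.25)·(-1.25) + (0.75)·(0.75)) / 3 = 2.75/3 = 0.9167
  s[U,V] = ((0.75)·(-3.5) + (-0.25)·(-2.5) + (-1.25)·(3.5) + (0.75)·(2.5)) / 3 = -4.5/3 = -1.5
  s[V,V] = ((-3.5)·(-3.5) + (-2.5)·(-2.5) + (3.5)·(3.5) + (2.5)·(2.5)) / 3 = 37/3 = 12.3333
  Sample standard deviations s_i = √(s[i,i]):
  s(U) = √(0.9167) = 0.9574
  s(V) = √(12.3333) = 3.5119

Step 3 — r_{ij} = s_{ij} / (s_i · s_j):
  r[U,U] = 1 (diagonal).
  r[U,V] = -1.5 / (0.9574 · 3.5119) = -1.5 / 3.3624 = -0.4461
  r[V,V] = 1 (diagonal).

R is symmetric with unit diagonal. Assembling:

R = [[1, -0.4461],
 [-0.4461, 1]]


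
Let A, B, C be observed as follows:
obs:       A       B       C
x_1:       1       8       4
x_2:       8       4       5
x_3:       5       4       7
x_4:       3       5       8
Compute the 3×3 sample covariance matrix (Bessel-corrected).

Step 1 — column means:
  mean(A) = (1 + 8 + 5 + 3) / 4 = 17/4 = 4.25
  mean(B) = (8 + 4 + 4 + 5) / 4 = 21/4 = 5.25
  mean(C) = (4 + 5 + 7 + 8) / 4 = 24/4 = 6

Step 2 — sample covariance S[i,j] = (1/(n-1)) · Σ_k (x_{k,i} - mean_i) · (x_{k,j} - mean_j), with n-1 = 3.
  S[A,A] = ((-3.25)·(-3.25) + (3.75)·(3.75) + (0.75)·(0.75) + (-1.25)·(-1.25)) / 3 = 26.75/3 = 8.9167
  S[A,B] = ((-3.25)·(2.75) + (3.75)·(-1.25) + (0.75)·(-1.25) + (-1.25)·(-0.25)) / 3 = -14.25/3 = -4.75
  S[A,C] = ((-3.25)·(-2) + (3.75)·(-1) + (0.75)·(1) + (-1.25)·(2)) / 3 = 1/3 = 0.3333
  S[B,B] = ((2.75)·(2.75) + (-1.25)·(-1.25) + (-1.25)·(-1.25) + (-0.25)·(-0.25)) / 3 = 10.75/3 = 3.5833
  S[B,C] = ((2.75)·(-2) + (-1.25)·(-1) + (-1.25)·(1) + (-0.25)·(2)) / 3 = -6/3 = -2
  S[C,C] = ((-2)·(-2) + (-1)·(-1) + (1)·(1) + (2)·(2)) / 3 = 10/3 = 3.3333

S is symmetric (S[j,i] = S[i,j]). Assembling:

S = [[8.9167, -4.75, 0.3333],
 [-4.75, 3.5833, -2],
 [0.3333, -2, 3.3333]]


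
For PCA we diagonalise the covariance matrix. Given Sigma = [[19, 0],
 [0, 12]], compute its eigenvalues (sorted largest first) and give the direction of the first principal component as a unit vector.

Step 1 — characteristic polynomial of 2×2 Sigma:
  det(Sigma - λI) = λ² - trace · λ + det = 0.
  trace = 19 + 12 = 31, det = 19·12 - (0)² = 228.
Step 2 — discriminant:
  Δ = trace² - 4·det = 961 - 912 = 49.
Step 3 — eigenvalues:
  λ = (trace ± √Δ)/2 = (31 ± 7)/2,
  λ_1 = 19,  λ_2 = 12.

Step 4 — unit eigenvector for λ_1: Sigma is diagonal, so its eigenvectors are the coordinate axes. λ_1 = 19 is the diagonal entry on the first coordinate axis, hence
  v_1 = (1, 0) (||v_1|| = 1).

λ_1 = 19,  λ_2 = 12;  v_1 ≈ (1, 0)


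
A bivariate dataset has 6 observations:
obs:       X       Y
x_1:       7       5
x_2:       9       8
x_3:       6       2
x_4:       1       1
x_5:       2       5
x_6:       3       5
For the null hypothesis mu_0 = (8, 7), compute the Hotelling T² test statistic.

Step 1 — sample mean vector:
  mean(X) = (7 + 9 + 6 + 1 + 2 + 3) / 6 = 28/6 = 4.6667
  mean(Y) = (5 + 8 + 2 + 1 + 5 + 5) / 6 = 26/6 = 4.3333
  x̄ = (4.6667, 4.3333),  deviation x̄ - mu_0 = (4.6667, 4.3333) - (8, 7) = (-3.3333, -2.6667).

Step 2 — sample covariance matrix, S[i,j] = (1/(n-1)) · Σ_k (x_{k,i} - mean_i) · (x_{k,j} - mean_j), divisor n-1 = 5:
  S[X,X] = ((2.3333)·(2.3333) + (4.3333)·(4.3333) + (1.3333)·(1.3333) + (-3.6667)·(-3.6667) + (-2.6667)·(-2.6667) + (-1.6667)·(-1.6667)) / 5 = 49.3333/5 = 9.8667
  S[X,Y] = ((2.3333)·(0.6667) + (4.3333)·(3.6667) + (1.3333)·(-2.3333) + (-3.6667)·(-3.3333) + (-2.6667)·(0.6667) + (-1.6667)·(0.6667)) / 5 = 23.6667/5 = 4.7333
  S[Y,Y] = ((0.6667)·(0.6667) + (3.6667)·(3.6667) + (-2.3333)·(-2.3333) + (-3.3333)·(-3.3333) + (0.6667)·(0.6667) + (0.6667)·(0.6667)) / 5 = 31.3333/5 = 6.2667
  S = [[9.8667, 4.7333],
 [4.7333, 6.2667]].

Step 3 — invert S. det(S) = 9.8667·6.2667 - (4.7333)² = 39.4267.
  S^{-1} = (1/det) · [[d, -b], [-b, a]] = [[0.1589, -0.1201],
 [-0.1201, 0.2503]].

Step 4 — quadratic form (x̄ - mu_0)^T · S^{-1} · (x̄ - mu_0):
  S^{-1} · (x̄ - mu_0) = (-0.2097, -0.2672),
  (x̄ - mu_0)^T · [...] = (-3.3333)·(-0.2097) + (-2.6667)·(-0.2672) = 1.4113.

Step 5 — scale by n: T² = 6 · 1.4113 = 8.468.

T² ≈ 8.468


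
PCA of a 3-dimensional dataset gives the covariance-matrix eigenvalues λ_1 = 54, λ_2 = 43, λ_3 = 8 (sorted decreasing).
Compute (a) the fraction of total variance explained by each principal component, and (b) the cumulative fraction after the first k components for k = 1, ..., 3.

Step 1 — total variance = trace(Sigma) = Σ λ_i = 54 + 43 + 8 = 105.

Step 2 — fraction explained by component i = λ_i / Σ λ:
  PC1: 54/105 = 0.5143
  PC2: 43/105 = 0.4095
  PC3: 8/105 = 0.0762

Step 3 — cumulative fraction after k components = (λ_1 + ... + λ_k) / Σ λ:
  k = 1: 54/105 = 0.5143
  k = 2: (54 + 43)/105 = 97/105 = 0.9238
  k = 3: (54 + 43 + 8)/105 = 105/105 = 1

Summary (fraction, with percent):

explained: PC1 0.5143 (51.43%), PC2 0.4095 (40.95%), PC3 0.0762 (7.62%);  cumulative: 0.5143, 0.9238, 1


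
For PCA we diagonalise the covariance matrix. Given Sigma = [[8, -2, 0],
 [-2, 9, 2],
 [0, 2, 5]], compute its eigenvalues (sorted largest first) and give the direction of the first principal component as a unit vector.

Step 1 — characteristic polynomial p(λ) = det(λI - Sigma) = λ³ - tr·λ² + c_1·λ - det, where tr = trace, c_1 = sum of the principal 2×2 minors, det = det(Sigma):
  tr = 8 + 9 + 5 = 22,
  c_1 = (8·9 - (-2)²) + (8·5 - (0)²) + (9·5 - (2)²) = 68 + 40 + 41 = 149,
  det = 8·(9·5 - (2)²) - (-2)·((-2)·5 - (2)·(0)) + (0)·((-2)·(2) - 9·(0)) = 8·(41) - (-2)·(-10) + (0)·(-4) = 308.
  So p(λ) = λ³ - 22λ² + 149λ - 308.
Step 2 — look for an integer root (rational root theorem: any rational root is an integer divisor of 308). Testing λ = 4:
  p(4) = 64 - 352 + 596 - 308 = 0  ✓
  Dividing out (λ - 4): p(λ) = (λ - 4)(λ² - 18λ + 77).
Step 3 — remaining eigenvalues from the quadratic λ² - 18λ + 77 = 0:
  Δ = 18² - 4·77 = 324 - 308 = 16,  λ = (18 ± √16)/2 = (18 ± 4)/2 = 11 or 7.
  Sorted: λ_1 = 11,  λ_2 = 7,  λ_3 = 4  (check: sum = 22 = tr ✓).

Step 4 — unit eigenvector for λ_1 = 11: v spans the null space of (Sigma - λ_1 I), whose rows are
  r_1 = (-3, -2, 0),  r_2 = (-2, -2, 2),  r_3 = (0, 2, -6).
  v is orthogonal to every row, so take v ∝ r_1 × r_2 = ((-2)·(2) - (0)·(-2), (0)·(-2) - (-3)·(2), (-3)·(-2) - (-2)·(-2)) = (-4, 6, 2).
  Rescale (divide by 2; multiply by -1 so the first nonzero entry is positive): u = (2, -3, -1).
  ||u|| = √((2)² + (-3)² + (-1)²) = √(14) ≈ 3.7417,  v_1 = u/||u|| ≈ (0.5345, -0.8018, -0.2673) (||v_1|| = 1).

λ_1 = 11,  λ_2 = 7,  λ_3 = 4;  v_1 ≈ (0.5345, -0.8018, -0.2673)


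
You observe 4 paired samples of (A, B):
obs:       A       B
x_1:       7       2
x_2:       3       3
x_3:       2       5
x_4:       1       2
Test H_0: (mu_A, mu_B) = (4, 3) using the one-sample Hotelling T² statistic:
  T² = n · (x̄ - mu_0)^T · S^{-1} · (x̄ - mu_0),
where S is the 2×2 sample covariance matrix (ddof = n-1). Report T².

Step 1 — sample mean vector:
  mean(A) = (7 + 3 + 2 + 1) / 4 = 13/4 = 3.25
  mean(B) = (2 + 3 + 5 + 2) / 4 = 12/4 = 3
  x̄ = (3.25, 3),  deviation x̄ - mu_0 = (3.25, 3) - (4, 3) = (-0.75, 0).

Step 2 — sample covariance matrix, S[i,j] = (1/(n-1)) · Σ_k (x_{k,i} - mean_i) · (x_{k,j} - mean_j), divisor n-1 = 3:
  S[A,A] = ((3.75)·(3.75) + (-0.25)·(-0.25) + (-1.25)·(-1.25) + (-2.25)·(-2.25)) / 3 = 20.75/3 = 6.9167
  S[A,B] = ((3.75)·(-1) + (-0.25)·(0) + (-1.25)·(2) + (-2.25)·(-1)) / 3 = -4/3 = -1.3333
  S[B,B] = ((-1)·(-1) + (0)·(0) + (2)·(2) + (-1)·(-1)) / 3 = 6/3 = 2
  S = [[6.9167, -1.3333],
 [-1.3333, 2]].

Step 3 — invert S. det(S) = 6.9167·2 - (-1.3333)² = 12.0556.
  S^{-1} = (1/det) · [[d, -b], [-b, a]] = [[0.1659, 0.1106],
 [0.1106, 0.5737]].

Step 4 — quadratic form (x̄ - mu_0)^T · S^{-1} · (x̄ - mu_0):
  S^{-1} · (x̄ - mu_0) = (-0.1244, -0.0829),
  (x̄ - mu_0)^T · [...] = (-0.75)·(-0.1244) + (0)·(-0.0829) = 0.0933.

Step 5 — scale by n: T² = 4 · 0.0933 = 0.3733.

T² ≈ 0.3733


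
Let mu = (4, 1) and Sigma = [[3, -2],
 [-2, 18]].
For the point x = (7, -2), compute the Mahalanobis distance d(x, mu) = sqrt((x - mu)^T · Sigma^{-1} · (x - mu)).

Step 1 — centre the observation: (x - mu) = (3, -3).

Step 2 — invert Sigma. det(Sigma) = 3·18 - (-2)² = 50.
  Sigma^{-1} = (1/det) · [[d, -b], [-b, a]] = [[0.36, 0.04],
 [0.04, 0.06]].

Step 3 — form the quadratic (x - mu)^T · Sigma^{-1} · (x - mu):
  Sigma^{-1} · (x - mu) = (0.96, -0.06).
  (x - mu)^T · [Sigma^{-1} · (x - mu)] = (3)·(0.96) + (-3)·(-0.06) = 3.06.

Step 4 — take square root: d = √(3.06) ≈ 1.7493.

d(x, mu) = √(3.06) ≈ 1.7493


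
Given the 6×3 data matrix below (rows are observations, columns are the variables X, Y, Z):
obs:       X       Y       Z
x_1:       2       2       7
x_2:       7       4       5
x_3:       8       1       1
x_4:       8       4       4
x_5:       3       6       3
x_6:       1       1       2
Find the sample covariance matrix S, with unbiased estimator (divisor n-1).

Step 1 — column means:
  mean(X) = (2 + 7 + 8 + 8 + 3 + 1) / 6 = 29/6 = 4.8333
  mean(Y) = (2 + 4 + 1 + 4 + 6 + 1) / 6 = 18/6 = 3
  mean(Z) = (7 + 5 + 1 + 4 + 3 + 2) / 6 = 22/6 = 3.6667

Step 2 — sample covariance S[i,j] = (1/(n-1)) · Σ_k (x_{k,i} - mean_i) · (x_{k,j} - mean_j), with n-1 = 5.
  S[X,X] = ((-2.8333)·(-2.8333) + (2.1667)·(2.1667) + (3.1667)·(3.1667) + (3.1667)·(3.1667) + (-1.8333)·(-1.8333) + (-3.8333)·(-3.8333)) / 5 = 50.8333/5 = 10.1667
  S[X,Y] = ((-2.8333)·(-1) + (2.1667)·(1) + (3.1667)·(-2) + (3.1667)·(1) + (-1.8333)·(3) + (-3.8333)·(-2)) / 5 = 4/5 = 0.8
  S[X,Z] = ((-2.8333)·(3.3333) + (2.1667)·(1.3333) + (3.1667)·(-2.6667) + (3.1667)·(0.3333) + (-1.8333)·(-0.6667) + (-3.8333)·(-1.6667)) / 5 = -6.3333/5 = -1.2667
  S[Y,Y] = ((-1)·(-1) + (1)·(1) + (-2)·(-2) + (1)·(1) + (3)·(3) + (-2)·(-2)) / 5 = 20/5 = 4
  S[Y,Z] = ((-1)·(3.3333) + (1)·(1.3333) + (-2)·(-2.6667) + (1)·(0.3333) + (3)·(-0.6667) + (-2)·(-1.6667)) / 5 = 5/5 = 1
  S[Z,Z] = ((3.3333)·(3.3333) + (1.3333)·(1.3333) + (-2.6667)·(-2.6667) + (0.3333)·(0.3333) + (-0.6667)·(-0.6667) + (-1.6667)·(-1.6667)) / 5 = 23.3333/5 = 4.6667

S is symmetric (S[j,i] = S[i,j]). Assembling:

S = [[10.1667, 0.8, -1.2667],
 [0.8, 4, 1],
 [-1.2667, 1, 4.6667]]


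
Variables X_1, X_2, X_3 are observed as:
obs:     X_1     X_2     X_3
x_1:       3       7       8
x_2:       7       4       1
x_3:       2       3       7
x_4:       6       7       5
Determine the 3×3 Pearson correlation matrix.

Step 1 — column means:
  mean(X_1) = (3 + 7 + 2 + 6) / 4 = 18/4 = 4.5
  mean(X_2) = (7 + 4 + 3 + 7) / 4 = 21/4 = 5.25
  mean(X_3) = (8 + 1 + 7 + 5) / 4 = 21/4 = 5.25

Step 2 — sample variances and covariances s[i,j] = (1/(n-1)) · Σ_k (x_{k,i} - mean_i) · (x_{k,j} - mean_j), with n-1 = 3:
  s[X_1,X_1] = ((-1.5)·(-1.5) + (2.5)·(2.5) + (-2.5)·(-2.5) + (1.5)·(1.5)) / 3 = 17/3 = 5.6667
  s[X_1,X_2] = ((-1.5)·(1.75) + (2.5)·(-1.25) + (-2.5)·(-2.25) + (1.5)·(1.75)) / 3 = 2.5/3 = 0.8333
  s[X_1,X_3] = ((-1.5)·(2.75) + (2.5)·(-4.25) + (-2.5)·(1.75) + (1.5)·(-0.25)) / 3 = -19.5/3 = -6.5
  s[X_2,X_2] = ((1.75)·(1.75) + (-1.25)·(-1.25) + (-2.25)·(-2.25) + (1.75)·(1.75)) / 3 = 12.75/3 = 4.25
  s[X_2,X_3] = ((1.75)·(2.75) + (-1.25)·(-4.25) + (-2.25)·(1.75) + (1.75)·(-0.25)) / 3 = 5.75/3 = 1.9167
  s[X_3,X_3] = ((2.75)·(2.75) + (-4.25)·(-4.25) + (1.75)·(1.75) + (-0.25)·(-0.25)) / 3 = 28.75/3 = 9.5833
  Sample standard deviations s_i = √(s[i,i]):
  s(X_1) = √(5.6667) = 2.3805
  s(X_2) = √(4.25) = 2.0616
  s(X_3) = √(9.5833) = 3.0957

Step 3 — r_{ij} = s_{ij} / (s_i · s_j):
  r[X_1,X_1] = 1 (diagonal).
  r[X_1,X_2] = 0.8333 / (2.3805 · 2.0616) = 0.8333 / 4.9075 = 0.1698
  r[X_1,X_3] = -6.5 / (2.3805 · 3.0957) = -6.5 / 7.3692 = -0.882
  r[X_2,X_2] = 1 (diagonal).
  r[X_2,X_3] = 1.9167 / (2.0616 · 3.0957) = 1.9167 / 6.3819 = 0.3003
  r[X_3,X_3] = 1 (diagonal).

R is symmetric with unit diagonal. Assembling:

R = [[1, 0.1698, -0.882],
 [0.1698, 1, 0.3003],
 [-0.882, 0.3003, 1]]


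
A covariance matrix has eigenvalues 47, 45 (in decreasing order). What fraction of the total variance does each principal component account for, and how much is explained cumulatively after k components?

Step 1 — total variance = trace(Sigma) = Σ λ_i = 47 + 45 = 92.

Step 2 — fraction explained by component i = λ_i / Σ λ:
  PC1: 47/92 = 0.5109
  PC2: 45/92 = 0.4891

Step 3 — cumulative fraction after k components = (λ_1 + ... + λ_k) / Σ λ:
  k = 1: 47/92 = 0.5109
  k = 2: (47 + 45)/92 = 92/92 = 1

Summary (fraction, with percent):

explained: PC1 0.5109 (51.09%), PC2 0.4891 (48.91%);  cumulative: 0.5109, 1


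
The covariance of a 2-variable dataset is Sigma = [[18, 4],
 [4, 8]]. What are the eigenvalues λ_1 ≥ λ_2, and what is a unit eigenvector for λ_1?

Step 1 — characteristic polynomial of 2×2 Sigma:
  det(Sigma - λI) = λ² - trace · λ + det = 0.
  trace = 18 + 8 = 26, det = 18·8 - (4)² = 128.
Step 2 — discriminant:
  Δ = trace² - 4·det = 676 - 512 = 164.
Step 3 — eigenvalues:
  λ = (trace ± √Δ)/2 = (26 ± 12.8062)/2,
  λ_1 = 19.4031,  λ_2 = 6.5969.

Step 4 — unit eigenvector for λ_1: solve (Sigma - λ_1 I)v = 0. First row:
  (18 - 19.4031)·v_x + (4)·v_y = 0, i.e. (-1.4031)·v_x + (4)·v_y = 0,
  so v ∝ (b, λ_1 - a) = (4, 1.4031) = u.
  ||u|| = √((4)² + (1.4031)²) = √(17.9688) ≈ 4.239,
  v_1 = u/||u|| ≈ (0.9436, 0.331) (||v_1|| = 1).

λ_1 = 19.4031,  λ_2 = 6.5969;  v_1 ≈ (0.9436, 0.331)


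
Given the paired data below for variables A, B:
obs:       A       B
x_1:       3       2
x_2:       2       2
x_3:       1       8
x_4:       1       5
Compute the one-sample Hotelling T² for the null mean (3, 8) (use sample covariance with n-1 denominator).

Step 1 — sample mean vector:
  mean(A) = (3 + 2 + 1 + 1) / 4 = 7/4 = 1.75
  mean(B) = (2 + 2 + 8 + 5) / 4 = 17/4 = 4.25
  x̄ = (1.75, 4.25),  deviation x̄ - mu_0 = (1.75, 4.25) - (3, 8) = (-1.25, -3.75).

Step 2 — sample covariance matrix, S[i,j] = (1/(n-1)) · Σ_k (x_{k,i} - mean_i) · (x_{k,j} - mean_j), divisor n-1 = 3:
  S[A,A] = ((1.25)·(1.25) + (0.25)·(0.25) + (-0.75)·(-0.75) + (-0.75)·(-0.75)) / 3 = 2.75/3 = 0.9167
  S[A,B] = ((1.25)·(-2.25) + (0.25)·(-2.25) + (-0.75)·(3.75) + (-0.75)·(0.75)) / 3 = -6.75/3 = -2.25
  S[B,B] = ((-2.25)·(-2.25) + (-2.25)·(-2.25) + (3.75)·(3.75) + (0.75)·(0.75)) / 3 = 24.75/3 = 8.25
  S = [[0.9167, -2.25],
 [-2.25, 8.25]].

Step 3 — invert S. det(S) = 0.9167·8.25 - (-2.25)² = 2.5.
  S^{-1} = (1/det) · [[d, -b], [-b, a]] = [[3.3, 0.9],
 [0.9, 0.3667]].

Step 4 — quadratic form (x̄ - mu_0)^T · S^{-1} · (x̄ - mu_0):
  S^{-1} · (x̄ - mu_0) = (-7.5, -2.5),
  (x̄ - mu_0)^T · [...] = (-1.25)·(-7.5) + (-3.75)·(-2.5) = 18.75.

Step 5 — scale by n: T² = 4 · 18.75 = 75.

T² ≈ 75


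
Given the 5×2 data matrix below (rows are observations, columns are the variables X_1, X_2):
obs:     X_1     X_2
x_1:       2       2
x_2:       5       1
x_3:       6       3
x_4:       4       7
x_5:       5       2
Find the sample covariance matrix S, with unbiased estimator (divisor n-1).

Step 1 — column means:
  mean(X_1) = (2 + 5 + 6 + 4 + 5) / 5 = 22/5 = 4.4
  mean(X_2) = (2 + 1 + 3 + 7 + 2) / 5 = 15/5 = 3

Step 2 — sample covariance S[i,j] = (1/(n-1)) · Σ_k (x_{k,i} - mean_i) · (x_{k,j} - mean_j), with n-1 = 4.
  S[X_1,X_1] = ((-2.4)·(-2.4) + (0.6)·(0.6) + (1.6)·(1.6) + (-0.4)·(-0.4) + (0.6)·(0.6)) / 4 = 9.2/4 = 2.3
  S[X_1,X_2] = ((-2.4)·(-1) + (0.6)·(-2) + (1.6)·(0) + (-0.4)·(4) + (0.6)·(-1)) / 4 = -1/4 = -0.25
  S[X_2,X_2] = ((-1)·(-1) + (-2)·(-2) + (0)·(0) + (4)·(4) + (-1)·(-1)) / 4 = 22/4 = 5.5

S is symmetric (S[j,i] = S[i,j]). Assembling:

S = [[2.3, -0.25],
 [-0.25, 5.5]]


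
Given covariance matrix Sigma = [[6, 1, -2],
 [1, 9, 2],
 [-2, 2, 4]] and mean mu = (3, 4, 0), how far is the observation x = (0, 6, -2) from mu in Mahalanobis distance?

Step 1 — centre the observation: (x - mu) = (-3, 2, -2).

Step 2 — invert Sigma (cofactor / det for 3×3, or solve directly):
  Sigma^{-1} = [[0.2222, -0.0556, 0.1389],
 [-0.0556, 0.1389, -0.0972],
 [0.1389, -0.0972, 0.3681]].

Step 3 — form the quadratic (x - mu)^T · Sigma^{-1} · (x - mu):
  Sigma^{-1} · (x - mu) = (-1.0556, 0.6389, -1.3472).
  (x - mu)^T · [Sigma^{-1} · (x - mu)] = (-3)·(-1.0556) + (2)·(0.6389) + (-2)·(-1.3472) = 7.1389.

Step 4 — take square root: d = √(7.1389) ≈ 2.6719.

d(x, mu) = √(7.1389) ≈ 2.6719


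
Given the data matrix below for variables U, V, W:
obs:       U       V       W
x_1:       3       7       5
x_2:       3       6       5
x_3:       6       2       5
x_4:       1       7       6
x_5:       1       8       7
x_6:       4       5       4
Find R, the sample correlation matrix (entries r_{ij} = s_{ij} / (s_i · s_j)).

Step 1 — column means:
  mean(U) = (3 + 3 + 6 + 1 + 1 + 4) / 6 = 18/6 = 3
  mean(V) = (7 + 6 + 2 + 7 + 8 + 5) / 6 = 35/6 = 5.8333
  mean(W) = (5 + 5 + 5 + 6 + 7 + 4) / 6 = 32/6 = 5.3333

Step 2 — sample variances and covariances s[i,j] = (1/(n-1)) · Σ_k (x_{k,i} - mean_i) · (x_{k,j} - mean_j), with n-1 = 5:
  s[U,U] = ((0)·(0) + (0)·(0) + (3)·(3) + (-2)·(-2) + (-2)·(-2) + (1)·(1)) / 5 = 18/5 = 3.6
  s[U,V] = ((0)·(1.1667) + (0)·(0.1667) + (3)·(-3.8333) + (-2)·(1.1667) + (-2)·(2.1667) + (1)·(-0.8333)) / 5 = -19/5 = -3.8
  s[U,W] = ((0)·(-0.3333) + (0)·(-0.3333) + (3)·(-0.3333) + (-2)·(0.6667) + (-2)·(1.6667) + (1)·(-1.3333)) / 5 = -7/5 = -1.4
  s[V,V] = ((1.1667)·(1.1667) + (0.1667)·(0.1667) + (-3.8333)·(-3.8333) + (1.1667)·(1.1667) + (2.1667)·(2.1667) + (-0.8333)·(-0.8333)) / 5 = 22.8333/5 = 4.5667
  s[V,W] = ((1.1667)·(-0.3333) + (0.1667)·(-0.3333) + (-3.8333)·(-0.3333) + (1.1667)·(0.6667) + (2.1667)·(1.6667) + (-0.8333)·(-1.3333)) / 5 = 6.3333/5 = 1.2667
  s[W,W] = ((-0.3333)·(-0.3333) + (-0.3333)·(-0.3333) + (-0.3333)·(-0.3333) + (0.6667)·(0.6667) + (1.6667)·(1.6667) + (-1.3333)·(-1.3333)) / 5 = 5.3333/5 = 1.0667
  Sample standard deviations s_i = √(s[i,i]):
  s(U) = √(3.6) = 1.8974
  s(V) = √(4.5667) = 2.137
  s(W) = √(1.0667) = 1.0328

Step 3 — r_{ij} = s_{ij} / (s_i · s_j):
  r[U,U] = 1 (diagonal).
  r[U,V] = -3.8 / (1.8974 · 2.137) = -3.8 / 4.0546 = -0.9372
  r[U,W] = -1.4 / (1.8974 · 1.0328) = -1.4 / 1.9596 = -0.7144
  r[V,V] = 1 (diagonal).
  r[V,W] = 1.2667 / (2.137 · 1.0328) = 1.2667 / 2.2071 = 0.5739
  r[W,W] = 1 (diagonal).

R is symmetric with unit diagonal. Assembling:

R = [[1, -0.9372, -0.7144],
 [-0.9372, 1, 0.5739],
 [-0.7144, 0.5739, 1]]


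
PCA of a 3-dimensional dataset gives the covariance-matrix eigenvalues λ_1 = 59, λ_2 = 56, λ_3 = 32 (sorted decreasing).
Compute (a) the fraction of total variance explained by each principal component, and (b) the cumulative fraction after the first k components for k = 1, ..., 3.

Step 1 — total variance = trace(Sigma) = Σ λ_i = 59 + 56 + 32 = 147.

Step 2 — fraction explained by component i = λ_i / Σ λ:
  PC1: 59/147 = 0.4014
  PC2: 56/147 = 0.381
  PC3: 32/147 = 0.2177

Step 3 — cumulative fraction after k components = (λ_1 + ... + λ_k) / Σ λ:
  k = 1: 59/147 = 0.4014
  k = 2: (59 + 56)/147 = 115/147 = 0.7823
  k = 3: (59 + 56 + 32)/147 = 147/147 = 1

Summary (fraction, with percent):

explained: PC1 0.4014 (40.14%), PC2 0.381 (38.1%), PC3 0.2177 (21.77%);  cumulative: 0.4014, 0.7823, 1


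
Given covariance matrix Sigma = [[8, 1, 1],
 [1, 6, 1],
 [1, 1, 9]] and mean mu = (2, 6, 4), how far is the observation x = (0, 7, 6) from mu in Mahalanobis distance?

Step 1 — centre the observation: (x - mu) = (-2, 1, 2).

Step 2 — invert Sigma (cofactor / det for 3×3, or solve directly):
  Sigma^{-1} = [[0.129, -0.0195, -0.0122],
 [-0.0195, 0.1727, -0.017],
 [-0.0122, -0.017, 0.1144]].

Step 3 — form the quadratic (x - mu)^T · Sigma^{-1} · (x - mu):
  Sigma^{-1} · (x - mu) = (-0.3017, 0.1776, 0.236).
  (x - mu)^T · [Sigma^{-1} · (x - mu)] = (-2)·(-0.3017) + (1)·(0.1776) + (2)·(0.236) = 1.253.

Step 4 — take square root: d = √(1.253) ≈ 1.1194.

d(x, mu) = √(1.253) ≈ 1.1194


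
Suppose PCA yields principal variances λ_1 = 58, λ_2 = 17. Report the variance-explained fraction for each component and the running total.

Step 1 — total variance = trace(Sigma) = Σ λ_i = 58 + 17 = 75.

Step 2 — fraction explained by component i = λ_i / Σ λ:
  PC1: 58/75 = 0.7733
  PC2: 17/75 = 0.2267

Step 3 — cumulative fraction after k components = (λ_1 + ... + λ_k) / Σ λ:
  k = 1: 58/75 = 0.7733
  k = 2: (58 + 17)/75 = 75/75 = 1

Summary (fraction, with percent):

explained: PC1 0.7733 (77.33%), PC2 0.2267 (22.67%);  cumulative: 0.7733, 1


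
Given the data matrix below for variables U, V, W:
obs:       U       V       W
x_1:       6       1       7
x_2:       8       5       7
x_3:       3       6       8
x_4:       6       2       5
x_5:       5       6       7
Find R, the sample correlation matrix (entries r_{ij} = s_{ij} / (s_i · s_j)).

Step 1 — column means:
  mean(U) = (6 + 8 + 3 + 6 + 5) / 5 = 28/5 = 5.6
  mean(V) = (1 + 5 + 6 + 2 + 6) / 5 = 20/5 = 4
  mean(W) = (7 + 7 + 8 + 5 + 7) / 5 = 34/5 = 6.8

Step 2 — sample variances and covariances s[i,j] = (1/(n-1)) · Σ_k (x_{k,i} - mean_i) · (x_{k,j} - mean_j), with n-1 = 4:
  s[U,U] = ((0.4)·(0.4) + (2.4)·(2.4) + (-2.6)·(-2.6) + (0.4)·(0.4) + (-0.6)·(-0.6)) / 4 = 13.2/4 = 3.3
  s[U,V] = ((0.4)·(-3) + (2.4)·(1) + (-2.6)·(2) + (0.4)·(-2) + (-0.6)·(2)) / 4 = -6/4 = -1.5
  s[U,W] = ((0.4)·(0.2) + (2.4)·(0.2) + (-2.6)·(1.2) + (0.4)·(-1.8) + (-0.6)·(0.2)) / 4 = -3.4/4 = -0.85
  s[V,V] = ((-3)·(-3) + (1)·(1) + (2)·(2) + (-2)·(-2) + (2)·(2)) / 4 = 22/4 = 5.5
  s[V,W] = ((-3)·(0.2) + (1)·(0.2) + (2)·(1.2) + (-2)·(-1.8) + (2)·(0.2)) / 4 = 6/4 = 1.5
  s[W,W] = ((0.2)·(0.2) + (0.2)·(0.2) + (1.2)·(1.2) + (-1.8)·(-1.8) + (0.2)·(0.2)) / 4 = 4.8/4 = 1.2
  Sample standard deviations s_i = √(s[i,i]):
  s(U) = √(3.3) = 1.8166
  s(V) = √(5.5) = 2.3452
  s(W) = √(1.2) = 1.0954

Step 3 — r_{ij} = s_{ij} / (s_i · s_j):
  r[U,U] = 1 (diagonal).
  r[U,V] = -1.5 / (1.8166 · 2.3452) = -1.5 / 4.2603 = -0.3521
  r[U,W] = -0.85 / (1.8166 · 1.0954) = -0.85 / 1.99 = -0.4271
  r[V,V] = 1 (diagonal).
  r[V,W] = 1.5 / (2.3452 · 1.0954) = 1.5 / 2.569 = 0.5839
  r[W,W] = 1 (diagonal).

R is symmetric with unit diagonal. Assembling:

R = [[1, -0.3521, -0.4271],
 [-0.3521, 1, 0.5839],
 [-0.4271, 0.5839, 1]]


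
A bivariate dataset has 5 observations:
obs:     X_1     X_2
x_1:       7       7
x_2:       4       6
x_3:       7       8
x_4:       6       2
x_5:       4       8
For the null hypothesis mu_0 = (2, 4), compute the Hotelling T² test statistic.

Step 1 — sample mean vector:
  mean(X_1) = (7 + 4 + 7 + 6 + 4) / 5 = 28/5 = 5.6
  mean(X_2) = (7 + 6 + 8 + 2 + 8) / 5 = 31/5 = 6.2
  x̄ = (5.6, 6.2),  deviation x̄ - mu_0 = (5.6, 6.2) - (2, 4) = (3.6, 2.2).

Step 2 — sample covariance matrix, S[i,j] = (1/(n-1)) · Σ_k (x_{k,i} - mean_i) · (x_{k,j} - mean_j), divisor n-1 = 4:
  S[X_1,X_1] = ((1.4)·(1.4) + (-1.6)·(-1.6) + (1.4)·(1.4) + (0.4)·(0.4) + (-1.6)·(-1.6)) / 4 = 9.2/4 = 2.3
  S[X_1,X_2] = ((1.4)·(0.8) + (-1.6)·(-0.2) + (1.4)·(1.8) + (0.4)·(-4.2) + (-1.6)·(1.8)) / 4 = -0.6/4 = -0.15
  S[X_2,X_2] = ((0.8)·(0.8) + (-0.2)·(-0.2) + (1.8)·(1.8) + (-4.2)·(-4.2) + (1.8)·(1.8)) / 4 = 24.8/4 = 6.2
  S = [[2.3, -0.15],
 [-0.15, 6.2]].

Step 3 — invert S. det(S) = 2.3·6.2 - (-0.15)² = 14.2375.
  S^{-1} = (1/det) · [[d, -b], [-b, a]] = [[0.4355, 0.0105],
 [0.0105, 0.1615]].

Step 4 — quadratic form (x̄ - mu_0)^T · S^{-1} · (x̄ - mu_0):
  S^{-1} · (x̄ - mu_0) = (1.5909, 0.3933),
  (x̄ - mu_0)^T · [...] = (3.6)·(1.5909) + (2.2)·(0.3933) = 6.5924.

Step 5 — scale by n: T² = 5 · 6.5924 = 32.9622.

T² ≈ 32.9622


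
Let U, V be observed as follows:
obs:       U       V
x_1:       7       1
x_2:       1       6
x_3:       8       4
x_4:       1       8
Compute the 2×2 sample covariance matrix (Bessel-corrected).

Step 1 — column means:
  mean(U) = (7 + 1 + 8 + 1) / 4 = 17/4 = 4.25
  mean(V) = (1 + 6 + 4 + 8) / 4 = 19/4 = 4.75

Step 2 — sample covariance S[i,j] = (1/(n-1)) · Σ_k (x_{k,i} - mean_i) · (x_{k,j} - mean_j), with n-1 = 3.
  S[U,U] = ((2.75)·(2.75) + (-3.25)·(-3.25) + (3.75)·(3.75) + (-3.25)·(-3.25)) / 3 = 42.75/3 = 14.25
  S[U,V] = ((2.75)·(-3.75) + (-3.25)·(1.25) + (3.75)·(-0.75) + (-3.25)·(3.25)) / 3 = -27.75/3 = -9.25
  S[V,V] = ((-3.75)·(-3.75) + (1.25)·(1.25) + (-0.75)·(-0.75) + (3.25)·(3.25)) / 3 = 26.75/3 = 8.9167

S is symmetric (S[j,i] = S[i,j]). Assembling:

S = [[14.25, -9.25],
 [-9.25, 8.9167]]


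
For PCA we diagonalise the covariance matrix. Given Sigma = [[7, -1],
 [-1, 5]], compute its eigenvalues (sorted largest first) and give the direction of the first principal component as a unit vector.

Step 1 — characteristic polynomial of 2×2 Sigma:
  det(Sigma - λI) = λ² - trace · λ + det = 0.
  trace = 7 + 5 = 12, det = 7·5 - (-1)² = 34.
Step 2 — discriminant:
  Δ = trace² - 4·det = 144 - 136 = 8.
Step 3 — eigenvalues:
  λ = (trace ± √Δ)/2 = (12 ± 2.8284)/2,
  λ_1 = 7.4142,  λ_2 = 4.5858.

Step 4 — unit eigenvector for λ_1: solve (Sigma - λ_1 I)v = 0. First row:
  (7 - 7.4142)·v_x + (-1)·v_y = 0, i.e. (-0.4142)·v_x + (-1)·v_y = 0,
  so v ∝ (b, λ_1 - a) = (-1, 0.4142); multiply by -1 so the first entry is positive: u = (1, -0.4142).
  ||u|| = √((1)² + (-0.4142)²) = √(1.1716) ≈ 1.0824,
  v_1 = u/||u|| ≈ (0.9239, -0.3827) (||v_1|| = 1).

λ_1 = 7.4142,  λ_2 = 4.5858;  v_1 ≈ (0.9239, -0.3827)


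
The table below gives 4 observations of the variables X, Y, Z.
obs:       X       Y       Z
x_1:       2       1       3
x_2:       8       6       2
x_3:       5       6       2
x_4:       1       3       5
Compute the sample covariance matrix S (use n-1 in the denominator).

Step 1 — column means:
  mean(X) = (2 + 8 + 5 + 1) / 4 = 16/4 = 4
  mean(Y) = (1 + 6 + 6 + 3) / 4 = 16/4 = 4
  mean(Z) = (3 + 2 + 2 + 5) / 4 = 12/4 = 3

Step 2 — sample covariance S[i,j] = (1/(n-1)) · Σ_k (x_{k,i} - mean_i) · (x_{k,j} - mean_j), with n-1 = 3.
  S[X,X] = ((-2)·(-2) + (4)·(4) + (1)·(1) + (-3)·(-3)) / 3 = 30/3 = 10
  S[X,Y] = ((-2)·(-3) + (4)·(2) + (1)·(2) + (-3)·(-1)) / 3 = 19/3 = 6.3333
  S[X,Z] = ((-2)·(0) + (4)·(-1) + (1)·(-1) + (-3)·(2)) / 3 = -11/3 = -3.6667
  S[Y,Y] = ((-3)·(-3) + (2)·(2) + (2)·(2) + (-1)·(-1)) / 3 = 18/3 = 6
  S[Y,Z] = ((-3)·(0) + (2)·(-1) + (2)·(-1) + (-1)·(2)) / 3 = -6/3 = -2
  S[Z,Z] = ((0)·(0) + (-1)·(-1) + (-1)·(-1) + (2)·(2)) / 3 = 6/3 = 2

S is symmetric (S[j,i] = S[i,j]). Assembling:

S = [[10, 6.3333, -3.6667],
 [6.3333, 6, -2],
 [-3.6667, -2, 2]]


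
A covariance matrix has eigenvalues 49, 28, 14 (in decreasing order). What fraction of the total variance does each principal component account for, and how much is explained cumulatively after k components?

Step 1 — total variance = trace(Sigma) = Σ λ_i = 49 + 28 + 14 = 91.

Step 2 — fraction explained by component i = λ_i / Σ λ:
  PC1: 49/91 = 0.5385
  PC2: 28/91 = 0.3077
  PC3: 14/91 = 0.1538

Step 3 — cumulative fraction after k components = (λ_1 + ... + λ_k) / Σ λ:
  k = 1: 49/91 = 0.5385
  k = 2: (49 + 28)/91 = 77/91 = 0.8462
  k = 3: (49 + 28 + 14)/91 = 91/91 = 1

Summary (fraction, with percent):

explained: PC1 0.5385 (53.85%), PC2 0.3077 (30.77%), PC3 0.1538 (15.38%);  cumulative: 0.5385, 0.8462, 1


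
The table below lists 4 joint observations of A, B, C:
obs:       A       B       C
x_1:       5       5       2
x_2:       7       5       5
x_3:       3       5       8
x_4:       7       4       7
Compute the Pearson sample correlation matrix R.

Step 1 — column means:
  mean(A) = (5 + 7 + 3 + 7) / 4 = 22/4 = 5.5
  mean(B) = (5 + 5 + 5 + 4) / 4 = 19/4 = 4.75
  mean(C) = (2 + 5 + 8 + 7) / 4 = 22/4 = 5.5

Step 2 — sample variances and covariances s[i,j] = (1/(n-1)) · Σ_k (x_{k,i} - mean_i) · (x_{k,j} - mean_j), with n-1 = 3:
  s[A,A] = ((-0.5)·(-0.5) + (1.5)·(1.5) + (-2.5)·(-2.5) + (1.5)·(1.5)) / 3 = 11/3 = 3.6667
  s[A,B] = ((-0.5)·(0.25) + (1.5)·(0.25) + (-2.5)·(0.25) + (1.5)·(-0.75)) / 3 = -1.5/3 = -0.5
  s[A,C] = ((-0.5)·(-3.5) + (1.5)·(-0.5) + (-2.5)·(2.5) + (1.5)·(1.5)) / 3 = -3/3 = -1
  s[B,B] = ((0.25)·(0.25) + (0.25)·(0.25) + (0.25)·(0.25) + (-0.75)·(-0.75)) / 3 = 0.75/3 = 0.25
  s[B,C] = ((0.25)·(-3.5) + (0.25)·(-0.5) + (0.25)·(2.5) + (-0.75)·(1.5)) / 3 = -1.5/3 = -0.5
  s[C,C] = ((-3.5)·(-3.5) + (-0.5)·(-0.5) + (2.5)·(2.5) + (1.5)·(1.5)) / 3 = 21/3 = 7
  Sample standard deviations s_i = √(s[i,i]):
  s(A) = √(3.6667) = 1.9149
  s(B) = √(0.25) = 0.5
  s(C) = √(7) = 2.6458

Step 3 — r_{ij} = s_{ij} / (s_i · s_j):
  r[A,A] = 1 (diagonal).
  r[A,B] = -0.5 / (1.9149 · 0.5) = -0.5 / 0.9574 = -0.5222
  r[A,C] = -1 / (1.9149 · 2.6458) = -1 / 5.0662 = -0.1974
  r[B,B] = 1 (diagonal).
  r[B,C] = -0.5 / (0.5 · 2.6458) = -0.5 / 1.3229 = -0.378
  r[C,C] = 1 (diagonal).

R is symmetric with unit diagonal. Assembling:

R = [[1, -0.5222, -0.1974],
 [-0.5222, 1, -0.378],
 [-0.1974, -0.378, 1]]


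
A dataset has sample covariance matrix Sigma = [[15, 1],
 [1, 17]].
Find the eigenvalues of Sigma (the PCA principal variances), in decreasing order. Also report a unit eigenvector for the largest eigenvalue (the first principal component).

Step 1 — characteristic polynomial of 2×2 Sigma:
  det(Sigma - λI) = λ² - trace · λ + det = 0.
  trace = 15 + 17 = 32, det = 15·17 - (1)² = 254.
Step 2 — discriminant:
  Δ = trace² - 4·det = 1024 - 1016 = 8.
Step 3 — eigenvalues:
  λ = (trace ± √Δ)/2 = (32 ± 2.8284)/2,
  λ_1 = 17.4142,  λ_2 = 14.5858.

Step 4 — unit eigenvector for λ_1: solve (Sigma - λ_1 I)v = 0. First row:
  (15 - 17.4142)·v_x + (1)·v_y = 0, i.e. (-2.4142)·v_x + (1)·v_y = 0,
  so v ∝ (b, λ_1 - a) = (1, 2.4142) = u.
  ||u|| = √((1)² + (2.4142)²) = √(6.8284) ≈ 2.6131,
  v_1 = u/||u|| ≈ (0.3827, 0.9239) (||v_1|| = 1).

λ_1 = 17.4142,  λ_2 = 14.5858;  v_1 ≈ (0.3827, 0.9239)


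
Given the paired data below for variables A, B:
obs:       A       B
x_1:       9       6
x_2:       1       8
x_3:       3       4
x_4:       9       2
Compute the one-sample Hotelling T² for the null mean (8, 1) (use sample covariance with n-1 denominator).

Step 1 — sample mean vector:
  mean(A) = (9 + 1 + 3 + 9) / 4 = 22/4 = 5.5
  mean(B) = (6 + 8 + 4 + 2) / 4 = 20/4 = 5
  x̄ = (5.5, 5),  deviation x̄ - mu_0 = (5.5, 5) - (8, 1) = (-2.5, 4).

Step 2 — sample covariance matrix, S[i,j] = (1/(n-1)) · Σ_k (x_{k,i} - mean_i) · (x_{k,j} - mean_j), divisor n-1 = 3:
  S[A,A] = ((3.5)·(3.5) + (-4.5)·(-4.5) + (-2.5)·(-2.5) + (3.5)·(3.5)) / 3 = 51/3 = 17
  S[A,B] = ((3.5)·(1) + (-4.5)·(3) + (-2.5)·(-1) + (3.5)·(-3)) / 3 = -18/3 = -6
  S[B,B] = ((1)·(1) + (3)·(3) + (-1)·(-1) + (-3)·(-3)) / 3 = 20/3 = 6.6667
  S = [[17, -6],
 [-6, 6.6667]].

Step 3 — invert S. det(S) = 17·6.6667 - (-6)² = 77.3333.
  S^{-1} = (1/det) · [[d, -b], [-b, a]] = [[0.0862, 0.0776],
 [0.0776, 0.2198]].

Step 4 — quadratic form (x̄ - mu_0)^T · S^{-1} · (x̄ - mu_0):
  S^{-1} · (x̄ - mu_0) = (0.0948, 0.6853),
  (x̄ - mu_0)^T · [...] = (-2.5)·(0.0948) + (4)·(0.6853) = 2.5043.

Step 5 — scale by n: T² = 4 · 2.5043 = 10.0172.

T² ≈ 10.0172


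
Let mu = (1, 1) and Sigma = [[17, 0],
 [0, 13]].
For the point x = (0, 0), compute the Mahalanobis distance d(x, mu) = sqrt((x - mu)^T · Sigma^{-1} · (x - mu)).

Step 1 — centre the observation: (x - mu) = (-1, -1).

Step 2 — invert Sigma. det(Sigma) = 17·13 - (0)² = 221.
  Sigma^{-1} = (1/det) · [[d, -b], [-b, a]] = [[0.0588, 0],
 [0, 0.0769]].

Step 3 — form the quadratic (x - mu)^T · Sigma^{-1} · (x - mu):
  Sigma^{-1} · (x - mu) = (-0.0588, -0.0769).
  (x - mu)^T · [Sigma^{-1} · (x - mu)] = (-1)·(-0.0588) + (-1)·(-0.0769) = 0.1357.

Step 4 — take square root: d = √(0.1357) ≈ 0.3684.

d(x, mu) = √(0.1357) ≈ 0.3684


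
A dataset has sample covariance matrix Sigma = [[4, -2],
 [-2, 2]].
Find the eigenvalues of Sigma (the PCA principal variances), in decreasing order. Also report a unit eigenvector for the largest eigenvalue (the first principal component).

Step 1 — characteristic polynomial of 2×2 Sigma:
  det(Sigma - λI) = λ² - trace · λ + det = 0.
  trace = 4 + 2 = 6, det = 4·2 - (-2)² = 4.
Step 2 — discriminant:
  Δ = trace² - 4·det = 36 - 16 = 20.
Step 3 — eigenvalues:
  λ = (trace ± √Δ)/2 = (6 ± 4.4721)/2,
  λ_1 = 5.2361,  λ_2 = 0.7639.

Step 4 — unit eigenvector for λ_1: solve (Sigma - λ_1 I)v = 0. First row:
  (4 - 5.2361)·v_x + (-2)·v_y = 0, i.e. (-1.2361)·v_x + (-2)·v_y = 0,
  so v ∝ (b, λ_1 - a) = (-2, 1.2361); multiply by -1 so the first entry is positive: u = (2, -1.2361).
  ||u|| = √((2)² + (-1.2361)²) = √(5.5279) ≈ 2.3511,
  v_1 = u/||u|| ≈ (0.8507, -0.5257) (||v_1|| = 1).

λ_1 = 5.2361,  λ_2 = 0.7639;  v_1 ≈ (0.8507, -0.5257)


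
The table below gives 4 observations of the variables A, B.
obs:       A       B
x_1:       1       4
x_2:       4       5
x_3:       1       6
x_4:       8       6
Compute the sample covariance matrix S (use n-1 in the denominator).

Step 1 — column means:
  mean(A) = (1 + 4 + 1 + 8) / 4 = 14/4 = 3.5
  mean(B) = (4 + 5 + 6 + 6) / 4 = 21/4 = 5.25

Step 2 — sample covariance S[i,j] = (1/(n-1)) · Σ_k (x_{k,i} - mean_i) · (x_{k,j} - mean_j), with n-1 = 3.
  S[A,A] = ((-2.5)·(-2.5) + (0.5)·(0.5) + (-2.5)·(-2.5) + (4.5)·(4.5)) / 3 = 33/3 = 11
  S[A,B] = ((-2.5)·(-1.25) + (0.5)·(-0.25) + (-2.5)·(0.75) + (4.5)·(0.75)) / 3 = 4.5/3 = 1.5
  S[B,B] = ((-1.25)·(-1.25) + (-0.25)·(-0.25) + (0.75)·(0.75) + (0.75)·(0.75)) / 3 = 2.75/3 = 0.9167

S is symmetric (S[j,i] = S[i,j]). Assembling:

S = [[11, 1.5],
 [1.5, 0.9167]]


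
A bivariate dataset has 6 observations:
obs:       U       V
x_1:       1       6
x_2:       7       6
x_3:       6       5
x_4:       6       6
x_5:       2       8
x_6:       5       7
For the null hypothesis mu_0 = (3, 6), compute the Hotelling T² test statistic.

Step 1 — sample mean vector:
  mean(U) = (1 + 7 + 6 + 6 + 2 + 5) / 6 = 27/6 = 4.5
  mean(V) = (6 + 6 + 5 + 6 + 8 + 7) / 6 = 38/6 = 6.3333
  x̄ = (4.5, 6.3333),  deviation x̄ - mu_0 = (4.5, 6.3333) - (3, 6) = (1.5, 0.3333).

Step 2 — sample covariance matrix, S[i,j] = (1/(n-1)) · Σ_k (x_{k,i} - mean_i) · (x_{k,j} - mean_j), divisor n-1 = 5:
  S[U,U] = ((-3.5)·(-3.5) + (2.5)·(2.5) + (1.5)·(1.5) + (1.5)·(1.5) + (-2.5)·(-2.5) + (0.5)·(0.5)) / 5 = 29.5/5 = 5.9
  S[U,V] = ((-3.5)·(-0.3333) + (2.5)·(-0.3333) + (1.5)·(-1.3333) + (1.5)·(-0.3333) + (-2.5)·(1.6667) + (0.5)·(0.6667)) / 5 = -6/5 = -1.2
  S[V,V] = ((-0.3333)·(-0.3333) + (-0.3333)·(-0.3333) + (-1.3333)·(-1.3333) + (-0.3333)·(-0.3333) + (1.6667)·(1.6667) + (0.6667)·(0.6667)) / 5 = 5.3333/5 = 1.0667
  S = [[5.9, -1.2],
 [-1.2, 1.0667]].

Step 3 — invert S. det(S) = 5.9·1.0667 - (-1.2)² = 4.8533.
  S^{-1} = (1/det) · [[d, -b], [-b, a]] = [[0.2198, 0.2473],
 [0.2473, 1.2157]].

Step 4 — quadratic form (x̄ - mu_0)^T · S^{-1} · (x̄ - mu_0):
  S^{-1} · (x̄ - mu_0) = (0.4121, 0.7761),
  (x̄ - mu_0)^T · [...] = (1.5)·(0.4121) + (0.3333)·(0.7761) = 0.8768.

Step 5 — scale by n: T² = 6 · 0.8768 = 5.261.

T² ≈ 5.261
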